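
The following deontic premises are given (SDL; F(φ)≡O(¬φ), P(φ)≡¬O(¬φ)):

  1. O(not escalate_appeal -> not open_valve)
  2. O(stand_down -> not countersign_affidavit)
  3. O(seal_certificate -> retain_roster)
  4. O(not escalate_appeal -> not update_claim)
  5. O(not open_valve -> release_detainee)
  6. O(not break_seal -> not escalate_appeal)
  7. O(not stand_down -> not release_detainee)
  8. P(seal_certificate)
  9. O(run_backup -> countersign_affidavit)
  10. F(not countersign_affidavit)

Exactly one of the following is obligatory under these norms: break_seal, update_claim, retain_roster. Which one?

break_seal

Premise 10 is F(not countersign_affidavit), i.e. O(countersign_affidavit).
Premise 2, O(stand_down -> not countersign_affidavit), contraposes to O(countersign_affidavit -> not stand_down); with O(countersign_affidavit) we get O(not stand_down).
Applying K to premise 7 (O(not stand_down -> not release_detainee)) and O(not stand_down) yields O(not release_detainee).
The contrapositive of premise 5 (O(not open_valve -> release_detainee)) is O(not release_detainee -> open_valve), and O(not release_detainee) is already established, so O(open_valve).
Premise 1, O(not escalate_appeal -> not open_valve), contraposes to O(open_valve -> escalate_appeal); with O(open_valve) we get O(escalate_appeal).
The contrapositive of premise 6 (O(not break_seal -> not escalate_appeal)) is O(escalate_appeal -> break_seal), and O(escalate_appeal) is already established, so O(break_seal).
So O(break_seal) holds — break_seal is obligatory. None of the other listed options is made obligatory by any chain of premises.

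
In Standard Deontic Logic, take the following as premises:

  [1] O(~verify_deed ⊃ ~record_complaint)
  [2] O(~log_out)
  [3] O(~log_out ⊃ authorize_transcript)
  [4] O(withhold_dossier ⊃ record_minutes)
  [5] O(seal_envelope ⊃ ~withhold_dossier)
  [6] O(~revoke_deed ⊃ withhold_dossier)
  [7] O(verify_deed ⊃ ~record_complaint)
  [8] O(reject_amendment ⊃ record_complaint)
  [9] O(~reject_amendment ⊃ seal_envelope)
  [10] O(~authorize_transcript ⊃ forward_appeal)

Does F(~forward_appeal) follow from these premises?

No

Premise 10 is O(~authorize_transcript ⊃ forward_appeal), but O(~authorize_transcript) is not derivable from the premises, so it does not yield O(forward_appeal).
No other premise forces O(forward_appeal). An ideal world satisfying every premise can still have ~forward_appeal true, so F(~forward_appeal) is not derivable.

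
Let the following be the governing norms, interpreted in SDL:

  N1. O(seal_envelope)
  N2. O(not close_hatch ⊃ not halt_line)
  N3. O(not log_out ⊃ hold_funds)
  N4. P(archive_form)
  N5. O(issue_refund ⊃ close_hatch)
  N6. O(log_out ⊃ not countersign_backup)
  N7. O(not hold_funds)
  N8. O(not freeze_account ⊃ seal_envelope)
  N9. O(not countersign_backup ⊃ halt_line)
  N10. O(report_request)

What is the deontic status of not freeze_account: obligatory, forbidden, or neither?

Premise 8 is O(not freeze_account ⊃ seal_envelope); even if O(seal_envelope) held, inferring O(not freeze_account) would be affirming the consequent — invalid.
No premise or chain of K-axiom applications forces O(not freeze_account), and none forces O(freeze_account). So not freeze_account is neither obligatory nor forbidden under these norms.

Neither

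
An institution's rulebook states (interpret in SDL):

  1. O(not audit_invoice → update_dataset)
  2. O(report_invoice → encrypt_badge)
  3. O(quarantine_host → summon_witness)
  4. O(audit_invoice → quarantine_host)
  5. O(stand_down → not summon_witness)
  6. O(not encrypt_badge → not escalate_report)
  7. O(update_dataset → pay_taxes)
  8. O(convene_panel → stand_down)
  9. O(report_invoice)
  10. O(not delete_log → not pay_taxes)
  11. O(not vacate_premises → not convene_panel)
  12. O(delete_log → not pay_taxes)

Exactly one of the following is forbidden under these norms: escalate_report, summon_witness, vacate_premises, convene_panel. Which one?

convene_panel

Premises 12 and 10 are O(delete_log → not pay_taxes) and O(not delete_log → not pay_taxes); every ideal world satisfies delete_log or not delete_log, so in either case not pay_taxes holds — hence O(not pay_taxes).
The contrapositive of premise 7 (O(update_dataset → pay_taxes)) is O(not pay_taxes → not update_dataset), and O(not pay_taxes) is already established, so O(not update_dataset).
Premise 1 is O(not audit_invoice → update_dataset); contrapositively O(not update_dataset → audit_invoice). Since O(not update_dataset) holds, K gives O(audit_invoice).
Applying K to premise 4 (O(audit_invoice → quarantine_host)) and O(audit_invoice) yields O(quarantine_host).
From O(quarantine_host) and premise 3, O(quarantine_host → summon_witness), we obtain O(summon_witness).
The contrapositive of premise 5 (O(stand_down → not summon_witness)) is O(summon_witness → not stand_down), and O(summon_witness) is already established, so O(not stand_down).
Premise 8 is O(convene_panel → stand_down); contrapositively O(not stand_down → not convene_panel). Since O(not stand_down) holds, K gives O(not convene_panel).
So O(not convene_panel) holds, i.e. convene_panel is forbidden. None of the other listed options is forbidden under the premises.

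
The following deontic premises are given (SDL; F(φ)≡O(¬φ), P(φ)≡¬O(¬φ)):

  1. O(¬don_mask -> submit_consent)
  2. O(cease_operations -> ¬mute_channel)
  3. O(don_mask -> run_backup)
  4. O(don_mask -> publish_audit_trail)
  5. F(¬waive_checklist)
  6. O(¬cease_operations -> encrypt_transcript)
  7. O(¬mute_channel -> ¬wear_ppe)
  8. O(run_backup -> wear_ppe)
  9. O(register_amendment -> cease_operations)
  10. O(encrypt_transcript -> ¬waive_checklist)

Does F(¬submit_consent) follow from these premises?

Yes

Premise 5, F(¬waive_checklist), is equivalent to O(waive_checklist).
The contrapositive of premise 10 (O(encrypt_transcript -> ¬waive_checklist)) is O(waive_checklist -> ¬encrypt_transcript), and O(waive_checklist) is already established, so O(¬encrypt_transcript).
Premise 6, O(¬cease_operations -> encrypt_transcript), contraposes to O(¬encrypt_transcript -> cease_operations); with O(¬encrypt_transcript) we get O(cease_operations).
Premise 2 is O(cease_operations -> ¬mute_channel); since O(cease_operations), deontic closure gives O(¬mute_channel).
Applying K to premise 7 (O(¬mute_channel -> ¬wear_ppe)) and O(¬mute_channel) yields O(¬wear_ppe).
The contrapositive of premise 8 (O(run_backup -> wear_ppe)) is O(¬wear_ppe -> ¬run_backup), and O(¬wear_ppe) is already established, so O(¬run_backup).
Premise 3, O(don_mask -> run_backup), contraposes to O(¬run_backup -> ¬don_mask); with O(¬run_backup) we get O(¬don_mask).
From O(¬don_mask) and premise 1, O(¬don_mask -> submit_consent), we obtain O(submit_consent).
Premises 4, 9 do not contribute to this derivation.
So O(submit_consent) holds, i.e. F(¬submit_consent). The claim follows.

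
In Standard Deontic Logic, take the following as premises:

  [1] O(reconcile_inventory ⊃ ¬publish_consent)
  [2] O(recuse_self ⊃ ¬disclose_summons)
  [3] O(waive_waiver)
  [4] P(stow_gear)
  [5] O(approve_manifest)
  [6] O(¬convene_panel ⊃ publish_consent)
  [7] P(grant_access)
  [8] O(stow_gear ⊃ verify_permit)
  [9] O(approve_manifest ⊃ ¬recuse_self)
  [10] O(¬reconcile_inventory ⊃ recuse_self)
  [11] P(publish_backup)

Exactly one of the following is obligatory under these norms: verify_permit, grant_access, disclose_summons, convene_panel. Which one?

Premise 5 states O(approve_manifest) outright.
With premise 9, O(approve_manifest ⊃ ¬recuse_self), the K-axiom yields O(¬recuse_self).
The contrapositive of premise 10 (O(¬reconcile_inventory ⊃ recuse_self)) is O(¬recuse_self ⊃ reconcile_inventory), and O(¬recuse_self) is already established, so O(reconcile_inventory).
Applying K to premise 1 (O(reconcile_inventory ⊃ ¬publish_consent)) and O(reconcile_inventory) yields O(¬publish_consent).
Premise 6, O(¬convene_panel ⊃ publish_consent), contraposes to O(¬publish_consent ⊃ convene_panel); with O(¬publish_consent) we get O(convene_panel).
So O(convene_panel) holds — convene_panel is obligatory. None of the other listed options is made obligatory by any chain of premises.

convene_panel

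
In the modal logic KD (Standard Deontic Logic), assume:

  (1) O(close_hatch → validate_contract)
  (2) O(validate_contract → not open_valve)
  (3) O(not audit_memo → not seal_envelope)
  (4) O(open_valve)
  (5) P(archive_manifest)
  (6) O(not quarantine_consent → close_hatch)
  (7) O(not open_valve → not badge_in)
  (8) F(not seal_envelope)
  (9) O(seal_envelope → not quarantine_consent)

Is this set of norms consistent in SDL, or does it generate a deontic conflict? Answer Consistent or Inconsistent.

Inconsistent

Premise 4 states O(open_valve) outright.
Premise 2 is O(validate_contract → not open_valve); contrapositively O(open_valve → not validate_contract). Since O(open_valve) holds, K gives O(not validate_contract).
The contrapositive of premise 1 (O(close_hatch → validate_contract)) is O(not validate_contract → not close_hatch), and O(not validate_contract) is already established, so O(not close_hatch).
Premise 6 is O(not quarantine_consent → close_hatch); contrapositively O(not close_hatch → quarantine_consent). Since O(not close_hatch) holds, K gives O(quarantine_consent).
Premise 9, O(seal_envelope → not quarantine_consent), contraposes to O(quarantine_consent → not seal_envelope); with O(quarantine_consent) we get O(not seal_envelope).
Yet premise 8 is F(not seal_envelope), i.e. O(seal_envelope).
We now have both O(not seal_envelope) and O(seal_envelope) — seal_envelope is simultaneously obligatory and forbidden, violating the D-axiom.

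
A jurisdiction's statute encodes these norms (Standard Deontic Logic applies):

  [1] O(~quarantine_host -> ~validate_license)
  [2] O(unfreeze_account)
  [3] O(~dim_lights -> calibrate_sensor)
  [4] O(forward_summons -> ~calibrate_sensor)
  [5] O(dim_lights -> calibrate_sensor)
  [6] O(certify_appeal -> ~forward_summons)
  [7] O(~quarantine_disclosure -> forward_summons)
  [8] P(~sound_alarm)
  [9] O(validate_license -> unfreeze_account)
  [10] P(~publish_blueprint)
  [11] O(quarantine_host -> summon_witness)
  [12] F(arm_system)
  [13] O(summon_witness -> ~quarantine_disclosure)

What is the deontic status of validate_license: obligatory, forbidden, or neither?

Forbidden

Premises 5 and 3 cover both cases: O(dim_lights -> calibrate_sensor) and O(~dim_lights -> calibrate_sensor). Since dim_lights ∨ ~dim_lights is a tautology, O(calibrate_sensor) follows.
Premise 4, O(forward_summons -> ~calibrate_sensor), contraposes to O(calibrate_sensor -> ~forward_summons); with O(calibrate_sensor) we get O(~forward_summons).
Premise 7 is O(~quarantine_disclosure -> forward_summons); contrapositively O(~forward_summons -> quarantine_disclosure). Since O(~forward_summons) holds, K gives O(quarantine_disclosure).
Premise 13, O(summon_witness -> ~quarantine_disclosure), contraposes to O(quarantine_disclosure -> ~summon_witness); with O(quarantine_disclosure) we get O(~summon_witness).
Premise 11, O(quarantine_host -> summon_witness), contraposes to O(~summon_witness -> ~quarantine_host); with O(~summon_witness) we get O(~quarantine_host).
From O(~quarantine_host) and premise 1, O(~quarantine_host -> ~validate_license), we obtain O(~validate_license).
Premises 2, 6, 8, 9, 10, 12 do not contribute to this derivation.
Thus O(~validate_license), which is F(validate_license): validate_license is forbidden.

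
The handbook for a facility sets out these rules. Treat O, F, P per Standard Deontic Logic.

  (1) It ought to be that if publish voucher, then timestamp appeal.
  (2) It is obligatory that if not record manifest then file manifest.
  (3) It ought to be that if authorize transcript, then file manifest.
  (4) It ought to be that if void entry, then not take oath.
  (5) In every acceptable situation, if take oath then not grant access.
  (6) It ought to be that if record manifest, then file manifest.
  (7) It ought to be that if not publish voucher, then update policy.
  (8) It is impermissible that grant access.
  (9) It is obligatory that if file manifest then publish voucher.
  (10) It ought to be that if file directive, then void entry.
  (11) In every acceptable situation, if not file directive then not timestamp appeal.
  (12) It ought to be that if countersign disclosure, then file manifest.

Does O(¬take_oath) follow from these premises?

Yes

Premises 2 and 6 are O(¬record_manifest → file_manifest) and O(record_manifest → file_manifest); every ideal world satisfies ¬record_manifest or record_manifest, so in either case file_manifest holds — hence O(file_manifest).
Premise 9 is O(file_manifest → publish_voucher); since O(file_manifest), deontic closure gives O(publish_voucher).
With premise 1, O(publish_voucher → timestamp_appeal), the K-axiom yields O(timestamp_appeal).
Premise 11 is O(¬file_directive → ¬timestamp_appeal); contrapositively O(timestamp_appeal → file_directive). Since O(timestamp_appeal) holds, K gives O(file_directive).
Premise 10 is O(file_directive → void_entry); since O(file_directive), deontic closure gives O(void_entry).
With premise 4, O(void_entry → ¬take_oath), the K-axiom yields O(¬take_oath).
Premises 3, 5, 7, 8, 12 do not contribute to this derivation.
So O(¬take_oath) follows.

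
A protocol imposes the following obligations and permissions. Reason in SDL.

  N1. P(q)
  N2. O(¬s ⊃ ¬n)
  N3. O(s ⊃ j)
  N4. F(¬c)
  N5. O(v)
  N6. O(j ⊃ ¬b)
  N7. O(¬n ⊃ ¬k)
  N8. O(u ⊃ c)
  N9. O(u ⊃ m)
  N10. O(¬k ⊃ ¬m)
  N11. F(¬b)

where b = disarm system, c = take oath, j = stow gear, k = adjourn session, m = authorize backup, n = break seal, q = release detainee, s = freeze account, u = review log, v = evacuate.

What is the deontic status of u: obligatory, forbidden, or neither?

Forbidden

Premise 11 is F(¬b), i.e. O(b).
The contrapositive of premise 6 (O(j ⊃ ¬b)) is O(b ⊃ ¬j), and O(b) is already established, so O(¬j).
Premise 3 is O(s ⊃ j); contrapositively O(¬j ⊃ ¬s). Since O(¬j) holds, K gives O(¬s).
Premise 2 is O(¬s ⊃ ¬n); since O(¬s), deontic closure gives O(¬n).
Applying K to premise 7 (O(¬n ⊃ ¬k)) and O(¬n) yields O(¬k).
Applying K to premise 10 (O(¬k ⊃ ¬m)) and O(¬k) yields O(¬m).
Premise 9 is O(u ⊃ m); contrapositively O(¬m ⊃ ¬u). Since O(¬m) holds, K gives O(¬u).
Premises 1, 4, 5, 8 do not contribute to this derivation.
Thus O(¬u), which is F(u): u is forbidden.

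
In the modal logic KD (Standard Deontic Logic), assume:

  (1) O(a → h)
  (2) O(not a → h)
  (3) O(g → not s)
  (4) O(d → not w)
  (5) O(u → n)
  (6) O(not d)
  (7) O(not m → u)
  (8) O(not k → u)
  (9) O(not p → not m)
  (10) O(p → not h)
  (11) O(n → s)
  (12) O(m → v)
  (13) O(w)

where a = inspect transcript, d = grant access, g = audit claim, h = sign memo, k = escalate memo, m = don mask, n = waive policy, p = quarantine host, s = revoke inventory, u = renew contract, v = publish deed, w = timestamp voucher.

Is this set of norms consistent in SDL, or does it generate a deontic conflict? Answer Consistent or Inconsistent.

Premise 4 is O(d → not w), but O(d) is not derivable from the premises, so it does not yield O(not w).
So O(not w) is not derivable, and the apparent clash with O(w) does not arise.
A world satisfying every obligation exists (e.g. a=false, d=false, g=false, h=true, k=false, m=false, n=true, p=false, s=true, u=true, v=false, w=true); no atom is both obligatory and forbidden, so the set is consistent.

Consistent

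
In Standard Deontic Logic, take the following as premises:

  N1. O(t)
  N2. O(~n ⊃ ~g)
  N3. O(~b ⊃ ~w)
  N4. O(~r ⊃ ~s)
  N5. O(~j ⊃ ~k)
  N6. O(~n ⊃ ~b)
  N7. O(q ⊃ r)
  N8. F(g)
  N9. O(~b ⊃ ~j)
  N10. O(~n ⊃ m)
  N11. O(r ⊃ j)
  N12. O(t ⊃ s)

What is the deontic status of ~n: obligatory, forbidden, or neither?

Forbidden

Premise 1 states O(t) outright.
With premise 12, O(t ⊃ s), the K-axiom yields O(s).
Premise 4, O(~r ⊃ ~s), contraposes to O(s ⊃ r); with O(s) we get O(r).
Applying K to premise 11 (O(r ⊃ j)) and O(r) yields O(j).
The contrapositive of premise 9 (O(~b ⊃ ~j)) is O(j ⊃ b), and O(j) is already established, so O(b).
The contrapositive of premise 6 (O(~n ⊃ ~b)) is O(b ⊃ n), and O(b) is already established, so O(n).
Premises 2, 3, 5, 7, 8, 10 do not contribute to this derivation.
Thus O(n), which is F(~n): ~n is forbidden.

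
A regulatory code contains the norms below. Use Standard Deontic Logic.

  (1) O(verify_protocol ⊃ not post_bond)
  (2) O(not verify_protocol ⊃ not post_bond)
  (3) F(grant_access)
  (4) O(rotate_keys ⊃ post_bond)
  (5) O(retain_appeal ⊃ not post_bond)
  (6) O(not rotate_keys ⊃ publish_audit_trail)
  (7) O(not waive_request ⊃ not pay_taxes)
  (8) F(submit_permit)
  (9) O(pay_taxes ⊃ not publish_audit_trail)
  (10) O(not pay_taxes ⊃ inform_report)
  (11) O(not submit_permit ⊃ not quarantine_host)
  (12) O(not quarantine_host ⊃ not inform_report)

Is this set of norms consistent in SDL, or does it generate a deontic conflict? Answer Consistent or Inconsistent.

Inconsistent

Premises 2 and 1 are O(not verify_protocol ⊃ not post_bond) and O(verify_protocol ⊃ not post_bond); every ideal world satisfies not verify_protocol or verify_protocol, so in either case not post_bond holds — hence O(not post_bond).
The contrapositive of premise 4 (O(rotate_keys ⊃ post_bond)) is O(not post_bond ⊃ not rotate_keys), and O(not post_bond) is already established, so O(not rotate_keys).
Premise 6 is O(not rotate_keys ⊃ publish_audit_trail); since O(not rotate_keys), deontic closure gives O(publish_audit_trail).
Premise 9 is O(pay_taxes ⊃ not publish_audit_trail); contrapositively O(publish_audit_trail ⊃ not pay_taxes). Since O(publish_audit_trail) holds, K gives O(not pay_taxes).
Premise 10 is O(not pay_taxes ⊃ inform_report); since O(not pay_taxes), deontic closure gives O(inform_report).
Premise 12 is O(not quarantine_host ⊃ not inform_report); contrapositively O(inform_report ⊃ quarantine_host). Since O(inform_report) holds, K gives O(quarantine_host).
Premise 11 is O(not submit_permit ⊃ not quarantine_host); contrapositively O(quarantine_host ⊃ submit_permit). Since O(quarantine_host) holds, K gives O(submit_permit).
Yet premise 8 is F(submit_permit), i.e. O(not submit_permit).
We now have both O(submit_permit) and O(not submit_permit) — submit_permit is simultaneously obligatory and forbidden, violating the D-axiom.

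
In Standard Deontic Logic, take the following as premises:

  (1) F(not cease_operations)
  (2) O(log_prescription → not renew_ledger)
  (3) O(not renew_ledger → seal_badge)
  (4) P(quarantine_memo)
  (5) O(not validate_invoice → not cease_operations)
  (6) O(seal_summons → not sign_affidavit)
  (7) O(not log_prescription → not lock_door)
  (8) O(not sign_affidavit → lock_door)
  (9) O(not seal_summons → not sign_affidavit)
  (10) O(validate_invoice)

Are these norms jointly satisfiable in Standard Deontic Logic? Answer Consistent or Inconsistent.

Consistent

Premise 5 is O(not validate_invoice → not cease_operations), but O(not validate_invoice) is not derivable from the premises, so it does not yield O(not cease_operations).
So O(not cease_operations) is not derivable, and the apparent clash with O(cease_operations) does not arise.
A world satisfying every obligation exists (e.g. cease_operations=true, lock_door=true, log_prescription=true, quarantine_memo=false, renew_ledger=false, seal_badge=true, seal_summons=false, sign_affidavit=false, validate_invoice=true); no atom is both obligatory and forbidden, so the set is consistent.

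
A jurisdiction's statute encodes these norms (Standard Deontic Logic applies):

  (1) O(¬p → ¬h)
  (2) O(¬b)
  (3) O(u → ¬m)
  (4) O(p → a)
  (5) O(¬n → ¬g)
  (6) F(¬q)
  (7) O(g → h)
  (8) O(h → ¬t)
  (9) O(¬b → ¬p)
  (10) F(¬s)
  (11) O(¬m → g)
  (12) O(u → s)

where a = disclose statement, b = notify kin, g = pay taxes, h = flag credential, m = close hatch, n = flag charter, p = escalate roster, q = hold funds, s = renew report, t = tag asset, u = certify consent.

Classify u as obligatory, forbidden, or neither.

Forbidden

From premise 2 we have O(¬b).
Premise 9 is O(¬b → ¬p); since O(¬b), deontic closure gives O(¬p).
Premise 1 is O(¬p → ¬h); since O(¬p), deontic closure gives O(¬h).
Premise 7 is O(g → h); contrapositively O(¬h → ¬g). Since O(¬h) holds, K gives O(¬g).
Premise 11, O(¬m → g), contraposes to O(¬g → m); with O(¬g) we get O(m).
The contrapositive of premise 3 (O(u → ¬m)) is O(m → ¬u), and O(m) is already established, so O(¬u).
Premises 4, 5, 6, 8, 10, 12 do not contribute to this derivation.
Thus O(¬u), which is F(u): u is forbidden.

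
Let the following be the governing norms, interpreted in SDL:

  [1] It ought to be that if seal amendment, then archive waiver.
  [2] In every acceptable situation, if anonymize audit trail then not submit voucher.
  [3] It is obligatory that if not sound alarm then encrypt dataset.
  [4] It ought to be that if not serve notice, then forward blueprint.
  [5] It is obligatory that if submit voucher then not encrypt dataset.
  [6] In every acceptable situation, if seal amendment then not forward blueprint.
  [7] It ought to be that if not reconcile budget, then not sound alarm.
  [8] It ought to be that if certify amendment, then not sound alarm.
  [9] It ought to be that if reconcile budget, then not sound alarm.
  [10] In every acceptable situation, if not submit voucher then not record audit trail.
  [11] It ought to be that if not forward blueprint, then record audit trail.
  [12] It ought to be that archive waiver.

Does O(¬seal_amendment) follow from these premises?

Yes

Premises 9 and 7 are O(reconcile_budget → ¬sound_alarm) and O(¬reconcile_budget → ¬sound_alarm); every ideal world satisfies reconcile_budget or ¬reconcile_budget, so in either case ¬sound_alarm holds — hence O(¬sound_alarm).
Premise 3 is O(¬sound_alarm → encrypt_dataset); since O(¬sound_alarm), deontic closure gives O(encrypt_dataset).
Premise 5, O(submit_voucher → ¬encrypt_dataset), contraposes to O(encrypt_dataset → ¬submit_voucher); with O(encrypt_dataset) we get O(¬submit_voucher).
With premise 10, O(¬submit_voucher → ¬record_audit_trail), the K-axiom yields O(¬record_audit_trail).
The contrapositive of premise 11 (O(¬forward_blueprint → record_audit_trail)) is O(¬record_audit_trail → forward_blueprint), and O(¬record_audit_trail) is already established, so O(forward_blueprint).
Premise 6, O(seal_amendment → ¬forward_blueprint), contraposes to O(forward_blueprint → ¬seal_amendment); with O(forward_blueprint) we get O(¬seal_amendment).
Premises 1, 2, 4, 8, 12 do not contribute to this derivation.
So O(¬seal_amendment) follows.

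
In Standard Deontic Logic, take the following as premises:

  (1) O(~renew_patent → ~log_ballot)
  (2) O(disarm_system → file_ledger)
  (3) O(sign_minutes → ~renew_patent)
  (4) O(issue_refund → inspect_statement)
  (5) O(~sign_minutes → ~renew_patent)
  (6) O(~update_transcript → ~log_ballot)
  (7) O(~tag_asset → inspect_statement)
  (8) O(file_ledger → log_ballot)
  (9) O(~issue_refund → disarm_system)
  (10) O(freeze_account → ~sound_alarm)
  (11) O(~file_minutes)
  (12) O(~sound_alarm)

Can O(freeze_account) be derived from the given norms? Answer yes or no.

Premise 10 is O(freeze_account → ~sound_alarm); even if O(~sound_alarm) held, inferring O(freeze_account) would be affirming the consequent — invalid.
No other premise forces O(freeze_account). An ideal world satisfying every premise can still have freeze_account false, so O(freeze_account) is not derivable.

No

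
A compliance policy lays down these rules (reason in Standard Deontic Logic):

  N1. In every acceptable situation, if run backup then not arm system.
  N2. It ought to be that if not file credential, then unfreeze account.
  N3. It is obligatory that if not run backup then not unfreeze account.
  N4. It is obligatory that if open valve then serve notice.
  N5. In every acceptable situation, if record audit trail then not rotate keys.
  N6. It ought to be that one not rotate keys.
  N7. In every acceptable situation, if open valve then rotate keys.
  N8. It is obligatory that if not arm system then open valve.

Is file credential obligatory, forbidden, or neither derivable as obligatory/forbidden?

Obligatory

Premise 6 gives O(¬rotate_keys).
The contrapositive of premise 7 (O(open_valve → rotate_keys)) is O(¬rotate_keys → ¬open_valve), and O(¬rotate_keys) is already established, so O(¬open_valve).
Premise 8 is O(¬arm_system → open_valve); contrapositively O(¬open_valve → arm_system). Since O(¬open_valve) holds, K gives O(arm_system).
Premise 1, O(run_backup → ¬arm_system), contraposes to O(arm_system → ¬run_backup); with O(arm_system) we get O(¬run_backup).
Premise 3 is O(¬run_backup → ¬unfreeze_account); since O(¬run_backup), deontic closure gives O(¬unfreeze_account).
Premise 2, O(¬file_credential → unfreeze_account), contraposes to O(¬unfreeze_account → file_credential); with O(¬unfreeze_account) we get O(file_credential).
Premises 4, 5 do not contribute to this derivation.
Hence file_credential is obligatory.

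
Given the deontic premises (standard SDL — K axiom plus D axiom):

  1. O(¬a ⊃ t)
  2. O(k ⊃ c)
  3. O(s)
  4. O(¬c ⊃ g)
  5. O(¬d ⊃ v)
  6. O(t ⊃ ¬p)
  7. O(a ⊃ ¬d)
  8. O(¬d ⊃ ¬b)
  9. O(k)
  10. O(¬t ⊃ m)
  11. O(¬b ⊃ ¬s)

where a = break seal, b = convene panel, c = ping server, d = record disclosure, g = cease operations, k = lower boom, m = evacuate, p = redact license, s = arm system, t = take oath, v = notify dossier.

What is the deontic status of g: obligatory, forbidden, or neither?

Premise 4 is O(¬c ⊃ g), but O(¬c) is not derivable from the premises, so it does not yield O(g).
No premise or chain of K-axiom applications forces O(g), and none forces O(¬g). So g is neither obligatory nor forbidden under these norms.

Neither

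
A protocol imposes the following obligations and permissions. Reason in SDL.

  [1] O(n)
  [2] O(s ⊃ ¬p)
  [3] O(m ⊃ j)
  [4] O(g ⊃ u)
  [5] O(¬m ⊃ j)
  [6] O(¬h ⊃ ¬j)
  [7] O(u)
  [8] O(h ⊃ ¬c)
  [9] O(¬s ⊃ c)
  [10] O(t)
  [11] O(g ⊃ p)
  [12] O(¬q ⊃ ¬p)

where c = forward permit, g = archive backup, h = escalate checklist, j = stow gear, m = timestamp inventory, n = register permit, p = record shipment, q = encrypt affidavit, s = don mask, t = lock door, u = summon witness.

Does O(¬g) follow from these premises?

Yes

By case analysis on ¬m: premise 5 gives O(¬m ⊃ j) and premise 3 gives O(m ⊃ j), so O(j) either way.
The contrapositive of premise 6 (O(¬h ⊃ ¬j)) is O(j ⊃ h), and O(j) is already established, so O(h).
Applying K to premise 8 (O(h ⊃ ¬c)) and O(h) yields O(¬c).
Premise 9, O(¬s ⊃ c), contraposes to O(¬c ⊃ s); with O(¬c) we get O(s).
With premise 2, O(s ⊃ ¬p), the K-axiom yields O(¬p).
Premise 11 is O(g ⊃ p); contrapositively O(¬p ⊃ ¬g). Since O(¬p) holds, K gives O(¬g).
Premises 1, 4, 7, 10, 12 do not contribute to this derivation.
So O(¬g) follows.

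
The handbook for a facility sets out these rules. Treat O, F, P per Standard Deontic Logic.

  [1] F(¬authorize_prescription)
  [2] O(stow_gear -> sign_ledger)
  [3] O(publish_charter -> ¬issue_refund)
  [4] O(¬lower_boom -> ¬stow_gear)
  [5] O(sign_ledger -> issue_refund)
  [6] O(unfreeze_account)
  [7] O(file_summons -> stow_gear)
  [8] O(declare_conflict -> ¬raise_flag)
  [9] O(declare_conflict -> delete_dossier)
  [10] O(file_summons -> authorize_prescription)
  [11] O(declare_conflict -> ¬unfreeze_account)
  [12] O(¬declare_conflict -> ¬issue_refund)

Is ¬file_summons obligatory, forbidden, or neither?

Premise 6 gives O(unfreeze_account).
The contrapositive of premise 11 (O(declare_conflict -> ¬unfreeze_account)) is O(unfreeze_account -> ¬declare_conflict), and O(unfreeze_account) is already established, so O(¬declare_conflict).
From O(¬declare_conflict) and premise 12, O(¬declare_conflict -> ¬issue_refund), we obtain O(¬issue_refund).
Premise 5, O(sign_ledger -> issue_refund), contraposes to O(¬issue_refund -> ¬sign_ledger); with O(¬issue_refund) we get O(¬sign_ledger).
Premise 2 is O(stow_gear -> sign_ledger); contrapositively O(¬sign_ledger -> ¬stow_gear). Since O(¬sign_ledger) holds, K gives O(¬stow_gear).
Premise 7 is O(file_summons -> stow_gear); contrapositively O(¬stow_gear -> ¬file_summons). Since O(¬stow_gear) holds, K gives O(¬file_summons).
Premises 1, 3, 4, 8, 9, 10 do not contribute to this derivation.
Hence ¬file_summons is obligatory.

Obligatory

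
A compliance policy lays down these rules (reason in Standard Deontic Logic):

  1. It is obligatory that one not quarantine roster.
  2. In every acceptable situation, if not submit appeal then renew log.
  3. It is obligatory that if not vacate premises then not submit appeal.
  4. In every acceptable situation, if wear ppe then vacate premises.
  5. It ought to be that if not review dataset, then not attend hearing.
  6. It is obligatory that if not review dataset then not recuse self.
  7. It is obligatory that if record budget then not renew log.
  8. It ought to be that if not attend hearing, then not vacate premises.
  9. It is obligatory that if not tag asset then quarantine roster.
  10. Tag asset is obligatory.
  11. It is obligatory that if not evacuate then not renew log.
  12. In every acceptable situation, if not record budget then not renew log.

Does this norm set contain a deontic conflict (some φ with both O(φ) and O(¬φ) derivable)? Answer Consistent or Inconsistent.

Consistent

Premise 9 is O(¬tag_asset → quarantine_roster), but O(¬tag_asset) is not derivable from the premises, so it does not yield O(quarantine_roster).
So O(quarantine_roster) is not derivable, and the apparent clash with O(¬quarantine_roster) does not arise.
A world satisfying every obligation exists (e.g. attend_hearing=true, evacuate=false, quarantine_roster=false, record_budget=false, recuse_self=false, renew_log=false, review_dataset=true, submit_appeal=true, tag_asset=true, vacate_premises=true, wear_ppe=false); no atom is both obligatory and forbidden, so the set is consistent.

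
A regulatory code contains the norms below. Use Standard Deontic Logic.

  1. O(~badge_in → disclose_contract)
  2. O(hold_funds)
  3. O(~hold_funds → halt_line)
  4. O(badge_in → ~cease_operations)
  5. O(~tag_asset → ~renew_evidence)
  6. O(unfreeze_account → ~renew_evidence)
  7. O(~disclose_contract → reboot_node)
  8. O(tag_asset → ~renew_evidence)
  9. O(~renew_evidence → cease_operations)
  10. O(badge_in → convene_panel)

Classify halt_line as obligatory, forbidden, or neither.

Premise 3 is O(~hold_funds → halt_line), but O(~hold_funds) is not derivable from the premises, so it does not yield O(halt_line).
No premise or chain of K-axiom applications forces O(halt_line), and none forces O(~halt_line). So halt_line is neither obligatory nor forbidden under these norms.

Neither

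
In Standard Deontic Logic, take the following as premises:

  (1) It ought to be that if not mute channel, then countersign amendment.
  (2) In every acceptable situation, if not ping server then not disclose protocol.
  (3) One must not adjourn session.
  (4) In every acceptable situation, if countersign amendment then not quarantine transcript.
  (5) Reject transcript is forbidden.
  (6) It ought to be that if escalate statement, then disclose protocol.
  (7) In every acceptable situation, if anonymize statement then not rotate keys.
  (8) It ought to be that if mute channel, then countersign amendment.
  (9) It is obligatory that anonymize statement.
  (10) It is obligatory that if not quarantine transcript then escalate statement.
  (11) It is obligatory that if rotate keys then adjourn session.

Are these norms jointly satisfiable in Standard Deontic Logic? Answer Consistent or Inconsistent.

Consistent

Premise 11 is O(rotate_keys → adjourn_session), but O(rotate_keys) is not derivable from the premises, so it does not yield O(adjourn_session).
So O(adjourn_session) is not derivable, and the apparent clash with O(¬adjourn_session) does not arise.
A world satisfying every obligation exists (e.g. adjourn_session=false, anonymize_statement=true, countersign_amendment=true, disclose_protocol=true, escalate_statement=true, mute_channel=false, ping_server=true, quarantine_transcript=false, reject_transcript=false, rotate_keys=false); no atom is both obligatory and forbidden, so the set is consistent.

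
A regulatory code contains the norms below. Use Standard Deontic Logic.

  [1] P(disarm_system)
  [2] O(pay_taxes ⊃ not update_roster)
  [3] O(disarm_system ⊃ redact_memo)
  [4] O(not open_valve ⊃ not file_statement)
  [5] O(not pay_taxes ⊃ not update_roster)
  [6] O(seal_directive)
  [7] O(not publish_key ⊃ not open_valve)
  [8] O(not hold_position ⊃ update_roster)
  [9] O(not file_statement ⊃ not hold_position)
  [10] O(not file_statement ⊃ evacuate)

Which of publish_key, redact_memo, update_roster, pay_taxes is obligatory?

publish_key

Premises 2 and 5 cover both cases: O(pay_taxes ⊃ not update_roster) and O(not pay_taxes ⊃ not update_roster). Since pay_taxes ∨ not pay_taxes is a tautology, O(not update_roster) follows.
Premise 8, O(not hold_position ⊃ update_roster), contraposes to O(not update_roster ⊃ hold_position); with O(not update_roster) we get O(hold_position).
Premise 9 is O(not file_statement ⊃ not hold_position); contrapositively O(hold_position ⊃ file_statement). Since O(hold_position) holds, K gives O(file_statement).
Premise 4, O(not open_valve ⊃ not file_statement), contraposes to O(file_statement ⊃ open_valve); with O(file_statement) we get O(open_valve).
Premise 7, O(not publish_key ⊃ not open_valve), contraposes to O(open_valve ⊃ publish_key); with O(open_valve) we get O(publish_key).
So O(publish_key) holds — publish_key is obligatory. None of the other listed options is made obligatory by any chain of premises.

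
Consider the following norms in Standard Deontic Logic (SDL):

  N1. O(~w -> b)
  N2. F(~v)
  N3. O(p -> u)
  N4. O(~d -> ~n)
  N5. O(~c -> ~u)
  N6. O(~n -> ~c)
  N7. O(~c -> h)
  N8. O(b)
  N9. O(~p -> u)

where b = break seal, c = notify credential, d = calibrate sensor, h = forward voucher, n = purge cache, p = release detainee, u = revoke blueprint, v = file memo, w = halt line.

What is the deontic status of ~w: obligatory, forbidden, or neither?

Neither

Premise 1 is O(~w -> b); even if O(b) held, inferring O(~w) would be affirming the consequent — invalid.
No premise or chain of K-axiom applications forces O(~w), and none forces O(w). So ~w is neither obligatory nor forbidden under these norms.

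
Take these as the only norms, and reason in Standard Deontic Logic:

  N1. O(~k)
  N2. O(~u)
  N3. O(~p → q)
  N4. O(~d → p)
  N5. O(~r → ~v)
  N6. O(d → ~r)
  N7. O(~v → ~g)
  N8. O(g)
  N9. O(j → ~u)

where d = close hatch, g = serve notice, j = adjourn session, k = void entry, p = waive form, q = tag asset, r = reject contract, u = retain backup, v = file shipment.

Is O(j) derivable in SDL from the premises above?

No

Premise 9 is O(j → ~u); even if O(~u) held, inferring O(j) would be affirming the consequent — invalid.
No other premise forces O(j). An ideal world satisfying every premise can still have j false, so O(j) is not derivable.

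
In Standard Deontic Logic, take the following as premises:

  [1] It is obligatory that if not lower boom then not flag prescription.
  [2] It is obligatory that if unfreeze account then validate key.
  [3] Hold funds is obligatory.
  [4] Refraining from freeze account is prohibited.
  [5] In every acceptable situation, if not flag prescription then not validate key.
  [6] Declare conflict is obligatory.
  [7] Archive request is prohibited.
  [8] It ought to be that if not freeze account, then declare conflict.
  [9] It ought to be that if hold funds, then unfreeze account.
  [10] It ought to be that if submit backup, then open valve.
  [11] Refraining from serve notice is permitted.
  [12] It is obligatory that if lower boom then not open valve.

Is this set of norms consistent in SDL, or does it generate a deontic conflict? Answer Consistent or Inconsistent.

Premise 8 is O(¬freeze_account → declare_conflict); even if O(declare_conflict) held, inferring O(¬freeze_account) would be affirming the consequent — invalid.
So O(¬freeze_account) is not derivable, and the apparent clash with O(freeze_account) does not arise.
A world satisfying every obligation exists (e.g. archive_request=false, declare_conflict=true, flag_prescription=true, freeze_account=true, hold_funds=true, lower_boom=true, open_valve=false, serve_notice=false, submit_backup=false, unfreeze_account=true, validate_key=true); no atom is both obligatory and forbidden, so the set is consistent.

Consistent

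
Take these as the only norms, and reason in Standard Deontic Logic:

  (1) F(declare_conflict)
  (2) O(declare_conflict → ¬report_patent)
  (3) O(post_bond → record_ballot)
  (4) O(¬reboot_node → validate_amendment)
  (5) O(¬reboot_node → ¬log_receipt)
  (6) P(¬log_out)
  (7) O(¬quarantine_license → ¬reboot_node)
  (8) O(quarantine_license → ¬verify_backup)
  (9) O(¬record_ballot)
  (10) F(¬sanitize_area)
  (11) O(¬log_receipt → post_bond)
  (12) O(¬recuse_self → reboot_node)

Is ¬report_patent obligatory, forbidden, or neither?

Neither

Premise 2 is O(declare_conflict → ¬report_patent), but O(declare_conflict) is not derivable from the premises, so it does not yield O(¬report_patent).
No premise or chain of K-axiom applications forces O(¬report_patent), and none forces O(report_patent). So ¬report_patent is neither obligatory nor forbidden under these norms.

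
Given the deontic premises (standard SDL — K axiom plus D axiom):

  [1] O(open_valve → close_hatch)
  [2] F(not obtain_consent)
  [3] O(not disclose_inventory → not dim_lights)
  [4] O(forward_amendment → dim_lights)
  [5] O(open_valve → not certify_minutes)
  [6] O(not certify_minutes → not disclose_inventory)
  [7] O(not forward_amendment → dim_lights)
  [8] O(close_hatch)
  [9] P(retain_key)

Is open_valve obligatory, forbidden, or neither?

Forbidden

Premises 4 and 7 are O(forward_amendment → dim_lights) and O(not forward_amendment → dim_lights); every ideal world satisfies forward_amendment or not forward_amendment, so in either case dim_lights holds — hence O(dim_lights).
The contrapositive of premise 3 (O(not disclose_inventory → not dim_lights)) is O(dim_lights → disclose_inventory), and O(dim_lights) is already established, so O(disclose_inventory).
Premise 6, O(not certify_minutes → not disclose_inventory), contraposes to O(disclose_inventory → certify_minutes); with O(disclose_inventory) we get O(certify_minutes).
Premise 5 is O(open_valve → not certify_minutes); contrapositively O(certify_minutes → not open_valve). Since O(certify_minutes) holds, K gives O(not open_valve).
Premises 1, 2, 8, 9 do not contribute to this derivation.
Thus O(not open_valve), which is F(open_valve): open_valve is forbidden.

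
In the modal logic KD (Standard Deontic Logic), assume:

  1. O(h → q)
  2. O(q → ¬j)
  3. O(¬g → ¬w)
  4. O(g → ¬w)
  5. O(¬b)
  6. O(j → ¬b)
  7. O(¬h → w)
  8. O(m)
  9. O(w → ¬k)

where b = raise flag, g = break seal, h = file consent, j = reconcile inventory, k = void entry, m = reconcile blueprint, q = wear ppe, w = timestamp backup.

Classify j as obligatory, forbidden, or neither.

Forbidden

By case analysis on ¬g: premise 3 gives O(¬g → ¬w) and premise 4 gives O(g → ¬w), so O(¬w) either way.
Premise 7 is O(¬h → w); contrapositively O(¬w → h). Since O(¬w) holds, K gives O(h).
Premise 1 is O(h → q); since O(h), deontic closure gives O(q).
Premise 2 is O(q → ¬j); since O(q), deontic closure gives O(¬j).
Premises 5, 6, 8, 9 do not contribute to this derivation.
Thus O(¬j), which is F(j): j is forbidden.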